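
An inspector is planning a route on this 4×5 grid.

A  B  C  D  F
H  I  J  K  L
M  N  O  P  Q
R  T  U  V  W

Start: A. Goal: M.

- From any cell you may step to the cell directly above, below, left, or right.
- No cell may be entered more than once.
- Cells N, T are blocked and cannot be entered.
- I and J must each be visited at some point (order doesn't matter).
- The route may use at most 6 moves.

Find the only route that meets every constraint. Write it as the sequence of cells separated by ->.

The budget equals the shortest possible length, so every move has to be on a shortest route through the required cells.
Route from A: 2× right (reaching C), down to J, 2× left (reaching H), down to M — 6 moves in all.
Check: all required cells visited; 6 ≤ 6 moves.

A -> B -> C -> J -> I -> H -> M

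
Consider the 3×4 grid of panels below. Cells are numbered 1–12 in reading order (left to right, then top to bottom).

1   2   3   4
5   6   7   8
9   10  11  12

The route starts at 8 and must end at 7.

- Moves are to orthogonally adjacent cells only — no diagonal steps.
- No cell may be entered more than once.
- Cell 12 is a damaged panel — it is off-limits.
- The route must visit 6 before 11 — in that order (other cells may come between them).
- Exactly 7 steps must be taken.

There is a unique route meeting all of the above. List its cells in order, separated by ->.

8 -> 4 -> 3 -> 2 -> 6 -> 10 -> 11 -> 7

The waypoints must appear in the order 6, 11, with no cell reused.
Route from 8: up to 4, 2× left (reaching 2), 2× down (reaching 10), right to 11, up to 7 — 7 moves in all.
Check: order respected (6 at step 4, 11 at step 6); 7 moves as required.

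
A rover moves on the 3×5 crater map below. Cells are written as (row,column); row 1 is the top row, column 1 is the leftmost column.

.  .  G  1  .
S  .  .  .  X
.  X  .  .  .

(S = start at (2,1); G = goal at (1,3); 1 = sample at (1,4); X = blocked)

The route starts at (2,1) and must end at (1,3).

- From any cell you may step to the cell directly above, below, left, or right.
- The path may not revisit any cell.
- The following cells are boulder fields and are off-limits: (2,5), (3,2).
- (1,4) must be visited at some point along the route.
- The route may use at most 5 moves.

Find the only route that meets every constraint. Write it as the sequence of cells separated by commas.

The budget equals the shortest possible length, so every move has to be on a shortest route through the required cells.
Route from (2,1): right 3 to (2,4), up 1 to (1,4), left 1 to (1,3) — 5 moves in all.
Check: all required cells visited; 5 ≤ 5 moves.

(2,1), (2,2), (2,3), (2,4), (1,4), (1,3)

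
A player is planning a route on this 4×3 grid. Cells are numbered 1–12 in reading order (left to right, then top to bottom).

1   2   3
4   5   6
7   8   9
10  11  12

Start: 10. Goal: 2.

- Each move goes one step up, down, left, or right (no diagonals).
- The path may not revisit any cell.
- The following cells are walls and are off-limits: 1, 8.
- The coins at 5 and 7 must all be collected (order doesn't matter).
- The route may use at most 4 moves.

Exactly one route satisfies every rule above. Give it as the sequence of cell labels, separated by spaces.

The budget equals the shortest possible length, so every move has to be on a shortest route through the required cells.
Route from 10: up 2 to 4, right 1 to 5, up 1 to 2 — 4 moves in all.
Check: all required cells visited; 4 ≤ 4 moves.

10 7 4 5 2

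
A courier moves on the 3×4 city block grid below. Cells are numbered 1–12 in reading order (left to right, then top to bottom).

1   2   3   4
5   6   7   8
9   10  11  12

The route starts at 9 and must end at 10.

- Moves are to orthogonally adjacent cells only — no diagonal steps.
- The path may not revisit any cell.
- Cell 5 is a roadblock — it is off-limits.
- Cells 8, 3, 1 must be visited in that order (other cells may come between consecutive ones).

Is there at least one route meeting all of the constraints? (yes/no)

no

1 must be visited but has only one open neighbour (2), and it is neither the start nor the goal — the route would have to enter and leave through 2, re-entering it.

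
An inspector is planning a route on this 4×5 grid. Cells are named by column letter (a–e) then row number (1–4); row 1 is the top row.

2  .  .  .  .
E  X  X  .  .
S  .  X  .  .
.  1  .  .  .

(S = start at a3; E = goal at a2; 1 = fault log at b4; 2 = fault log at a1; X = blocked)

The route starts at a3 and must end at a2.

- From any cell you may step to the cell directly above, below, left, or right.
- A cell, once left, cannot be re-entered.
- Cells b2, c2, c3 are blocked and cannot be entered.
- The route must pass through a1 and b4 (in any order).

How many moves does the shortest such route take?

Any route passes through a1 and b4 in some order between a3 and a2. Summing Manhattan distances along each leg and taking the cheapest ordering (a3 → b4 → a1 → a2) gives a lower bound of 2 + 4 + 1 = 7 moves.
The shortest route satisfying every rule uses 11 moves: a3 → a4 → b4 → c4 → d4 → d3 → d2 → d1 → c1 → b1 → a1 → a2.
The bound of 7 isn't tight here; checking systematically, no route of length 7 through 10 satisfies every constraint (on a 4-connected grid the length of any start-to-goal walk has the same parity as the Manhattan bound, so only lengths 7, 9, 11, … need checking), so 11 is the minimum.

11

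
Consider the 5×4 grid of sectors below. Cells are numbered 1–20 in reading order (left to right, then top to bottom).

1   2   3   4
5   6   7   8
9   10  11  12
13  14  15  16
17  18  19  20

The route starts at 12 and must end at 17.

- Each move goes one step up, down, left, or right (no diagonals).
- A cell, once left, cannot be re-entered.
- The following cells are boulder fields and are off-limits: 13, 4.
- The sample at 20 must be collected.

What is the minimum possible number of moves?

Any route passes through 20 somewhere between 12 and 17. Summing Manhattan distances along the two legs (12 → 20 → 17) gives a lower bound of 2 + 3 = 5 moves.
A route of 5 moves achieves this: 12 → 16 → 20 → 19 → 18 → 17.
Since 5 matches the lower bound, it is optimal.

5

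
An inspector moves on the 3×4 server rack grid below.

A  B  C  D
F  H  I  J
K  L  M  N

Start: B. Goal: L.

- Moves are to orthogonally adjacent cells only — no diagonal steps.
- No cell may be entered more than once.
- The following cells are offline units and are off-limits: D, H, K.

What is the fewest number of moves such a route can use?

The Manhattan distance from B to L is |1−3| + |2−2| = 2, so at least 2 moves are needed.
That bound ignores the blocked cells. Measuring each leg by the fewest moves that actually steer around them (B→L: 4) raises the lower bound to 4.
A route of 4 moves exists: B → C → I → M → L.
Since 4 matches that lower bound, it is optimal.

4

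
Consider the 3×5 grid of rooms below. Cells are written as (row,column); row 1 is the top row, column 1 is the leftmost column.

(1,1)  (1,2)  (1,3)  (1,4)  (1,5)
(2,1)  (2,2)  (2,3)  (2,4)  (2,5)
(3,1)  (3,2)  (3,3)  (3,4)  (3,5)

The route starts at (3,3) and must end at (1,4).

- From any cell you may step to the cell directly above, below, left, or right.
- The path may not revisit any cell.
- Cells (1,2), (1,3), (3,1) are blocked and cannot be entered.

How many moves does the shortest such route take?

3

The Manhattan distance from (3,3) to (1,4) is |3−1| + |3−4| = 3, so at least 3 moves are needed.
A route of 3 moves achieves this: (3,3) → (2,3) → (2,4) → (1,4).
Since 3 matches the lower bound, it is optimal.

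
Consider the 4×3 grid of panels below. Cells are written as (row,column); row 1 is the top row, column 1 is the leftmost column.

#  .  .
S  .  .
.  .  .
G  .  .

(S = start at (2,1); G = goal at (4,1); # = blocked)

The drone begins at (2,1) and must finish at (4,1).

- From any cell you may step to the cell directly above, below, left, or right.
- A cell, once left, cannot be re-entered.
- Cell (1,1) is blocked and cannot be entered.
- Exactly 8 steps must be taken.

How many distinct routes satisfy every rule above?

5

Need simple routes of exactly 8 moves from (2,1) to (4,1) (Manhattan distance 2, so 3 moves are spent on a detour and 3 undoing it).
Enumerating: (2,1) (3,1) (3,2) (2,2) (2,3) (3,3) (4,3) (4,2) (4,1) | (2,1) (2,2) (1,2) (1,3) (2,3) (3,3) (4,3) (4,2) (4,1) | (2,1) (2,2) (1,2) (1,3) (2,3) (3,3) (3,2) (4,2) (4,1) | (2,1) (2,2) (1,2) (1,3) (2,3) (3,3) (3,2) (3,1) (4,1) | (2,1) (2,2) (2,3) (3,3) (4,3) (4,2) (3,2) (3,1) (4,1).
That gives 5 routes.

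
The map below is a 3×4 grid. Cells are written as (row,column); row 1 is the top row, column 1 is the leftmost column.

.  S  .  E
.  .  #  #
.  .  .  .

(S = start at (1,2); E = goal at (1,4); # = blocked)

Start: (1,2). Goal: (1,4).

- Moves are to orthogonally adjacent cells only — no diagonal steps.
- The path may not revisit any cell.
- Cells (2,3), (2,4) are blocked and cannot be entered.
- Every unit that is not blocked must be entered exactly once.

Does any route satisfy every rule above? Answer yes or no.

Cell (3,4) has only one open neighbour but is neither the start nor the goal, so a Hamiltonian route would have to both enter and leave it through the same neighbour — impossible without revisiting.

no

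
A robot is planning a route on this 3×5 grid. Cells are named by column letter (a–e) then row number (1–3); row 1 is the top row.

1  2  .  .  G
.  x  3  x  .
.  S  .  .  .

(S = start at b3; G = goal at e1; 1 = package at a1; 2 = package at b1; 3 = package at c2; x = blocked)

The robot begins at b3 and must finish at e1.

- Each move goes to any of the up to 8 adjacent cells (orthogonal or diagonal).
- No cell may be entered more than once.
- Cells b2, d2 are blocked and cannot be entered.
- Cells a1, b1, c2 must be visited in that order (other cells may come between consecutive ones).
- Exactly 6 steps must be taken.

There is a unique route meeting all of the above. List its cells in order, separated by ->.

b3 -> a2 -> a1 -> b1 -> c2 -> d1 -> e1

The waypoints must appear in the order a1, b1, c2, with no cell reused.
Route from b3: up-left to a2, up to a1, right to b1, down-right to c2, up-right to d1, right to e1 — 6 moves in all.
Check: order respected (1 at step 2, 2 at step 3, 3 at step 4); 6 moves as required.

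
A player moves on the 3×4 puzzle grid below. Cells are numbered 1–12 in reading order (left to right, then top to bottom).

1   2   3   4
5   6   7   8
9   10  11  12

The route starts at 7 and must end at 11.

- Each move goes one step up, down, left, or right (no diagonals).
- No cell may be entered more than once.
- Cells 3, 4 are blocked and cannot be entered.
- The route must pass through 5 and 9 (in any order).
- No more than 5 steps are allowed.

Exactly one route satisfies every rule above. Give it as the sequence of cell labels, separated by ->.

Any route must reach 5 and 9 and still end at 11 within 5 moves, so the order of the required stops is forced.
Route from 7: left 2 to 5, down 1 to 9, right 2 to 11 — 5 moves in all.
Check: all required cells visited; 5 ≤ 5 moves.

7 -> 6 -> 5 -> 9 -> 10 -> 11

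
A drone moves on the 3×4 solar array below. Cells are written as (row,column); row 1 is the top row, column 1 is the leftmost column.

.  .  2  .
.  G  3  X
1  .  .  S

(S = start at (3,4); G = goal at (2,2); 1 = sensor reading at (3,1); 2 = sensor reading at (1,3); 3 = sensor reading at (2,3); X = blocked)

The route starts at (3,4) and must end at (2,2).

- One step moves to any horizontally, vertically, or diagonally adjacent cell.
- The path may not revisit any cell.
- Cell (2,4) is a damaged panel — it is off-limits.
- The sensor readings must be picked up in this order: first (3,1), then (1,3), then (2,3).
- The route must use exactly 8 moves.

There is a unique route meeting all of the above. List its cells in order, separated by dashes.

(3,4) - (3,3) - (3,2) - (3,1) - (2,1) - (1,2) - (1,3) - (2,3) - (2,2)

The waypoints must appear in the order (3,1), (1,3), (2,3), with no cell reused.
Route from (3,4): 3× left (reaching (3,1)), up to (2,1), up-right to (1,2), right to (1,3), down to (2,3), left to (2,2) — 8 moves in all.
Check: order respected (1 at step 3, 2 at step 6, 3 at step 7); 8 moves as required.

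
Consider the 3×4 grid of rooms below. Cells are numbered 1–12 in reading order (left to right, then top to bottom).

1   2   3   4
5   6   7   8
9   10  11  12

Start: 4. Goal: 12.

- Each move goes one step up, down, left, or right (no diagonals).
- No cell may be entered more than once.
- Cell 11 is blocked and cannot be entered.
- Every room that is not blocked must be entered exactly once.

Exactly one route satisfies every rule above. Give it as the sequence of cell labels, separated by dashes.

Need to visit all 11 open cells exactly once, starting at 4 and ending at 12.
Route from 4: left 3 to 1, down 2 to 9, right 1 to 10, up 1 to 6, right 2 to 8, down 1 to 12 — 10 moves in all.
Check: all 11 open cells covered.

4 - 3 - 2 - 1 - 5 - 9 - 10 - 6 - 7 - 8 - 12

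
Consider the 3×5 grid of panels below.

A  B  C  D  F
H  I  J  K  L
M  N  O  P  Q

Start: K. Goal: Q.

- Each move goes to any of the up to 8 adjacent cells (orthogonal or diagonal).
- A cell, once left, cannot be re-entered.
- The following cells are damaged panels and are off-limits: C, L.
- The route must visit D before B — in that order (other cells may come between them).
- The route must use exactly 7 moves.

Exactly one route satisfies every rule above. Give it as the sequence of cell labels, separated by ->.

K -> D -> J -> B -> I -> O -> P -> Q

The waypoints must appear in the order D, B, with no cell reused.
Route from K: up to D, down-left to J, up-left to B, down to I, down-right to O, 2× right (reaching Q) — 7 moves in all.
Check: order respected (D at step 1, B at step 3); 7 moves as required.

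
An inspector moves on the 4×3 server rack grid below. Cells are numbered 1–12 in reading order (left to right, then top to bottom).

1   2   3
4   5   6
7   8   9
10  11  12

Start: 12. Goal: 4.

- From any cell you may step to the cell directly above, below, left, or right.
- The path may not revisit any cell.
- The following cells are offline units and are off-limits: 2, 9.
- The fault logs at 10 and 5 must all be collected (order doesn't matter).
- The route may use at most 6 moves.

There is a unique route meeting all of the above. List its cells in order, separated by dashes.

Any route must reach 10 and 5 and still end at 4 within 6 moves, so the order of the required stops is forced.
Route from 12: 2× left (reaching 10), up to 7, right to 8, up to 5, left to 4 — 6 moves in all.
Check: all required cells visited; 6 ≤ 6 moves.

12 - 11 - 10 - 7 - 8 - 5 - 4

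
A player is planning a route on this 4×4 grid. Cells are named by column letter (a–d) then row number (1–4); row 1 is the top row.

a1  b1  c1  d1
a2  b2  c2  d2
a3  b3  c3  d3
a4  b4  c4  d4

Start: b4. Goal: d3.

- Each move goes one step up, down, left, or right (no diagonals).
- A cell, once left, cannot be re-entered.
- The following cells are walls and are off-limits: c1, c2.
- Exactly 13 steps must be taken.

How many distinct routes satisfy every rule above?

0

Need simple routes of exactly 13 moves from b4 to d3 (Manhattan distance 3, so 5 moves are spent on a detour and 5 undoing it).
No route satisfies every constraint, so the count is 0.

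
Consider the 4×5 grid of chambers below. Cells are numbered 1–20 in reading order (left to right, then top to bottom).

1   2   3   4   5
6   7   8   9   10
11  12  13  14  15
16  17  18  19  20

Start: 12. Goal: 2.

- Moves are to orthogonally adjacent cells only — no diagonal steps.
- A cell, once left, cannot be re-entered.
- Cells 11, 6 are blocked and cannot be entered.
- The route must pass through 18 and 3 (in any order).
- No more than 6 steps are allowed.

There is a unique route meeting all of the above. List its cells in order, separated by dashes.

12 - 17 - 18 - 13 - 8 - 3 - 2

Any route must reach 18 and 3 and still end at 2 within 6 moves, so the order of the required stops is forced.
Route from 12: down 1 to 17, right 1 to 18, up 3 to 3, left 1 to 2 — 6 moves in all.
Check: all required cells visited; 6 ≤ 6 moves.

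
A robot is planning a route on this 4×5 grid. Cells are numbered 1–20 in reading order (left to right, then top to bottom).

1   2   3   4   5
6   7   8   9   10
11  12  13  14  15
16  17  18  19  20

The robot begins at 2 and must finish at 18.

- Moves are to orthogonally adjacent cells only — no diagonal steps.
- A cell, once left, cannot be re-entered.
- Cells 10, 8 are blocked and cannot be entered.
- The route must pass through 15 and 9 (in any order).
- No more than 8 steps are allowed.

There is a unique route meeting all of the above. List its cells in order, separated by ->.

The budget equals the shortest possible length, so every move has to be on a shortest route through the required cells.
Route from 2: 2× right (reaching 4), 2× down (reaching 14), right to 15, down to 20, 2× left (reaching 18) — 8 moves in all.
Check: all required cells visited; 8 ≤ 8 moves.

2 -> 3 -> 4 -> 9 -> 14 -> 15 -> 20 -> 19 -> 18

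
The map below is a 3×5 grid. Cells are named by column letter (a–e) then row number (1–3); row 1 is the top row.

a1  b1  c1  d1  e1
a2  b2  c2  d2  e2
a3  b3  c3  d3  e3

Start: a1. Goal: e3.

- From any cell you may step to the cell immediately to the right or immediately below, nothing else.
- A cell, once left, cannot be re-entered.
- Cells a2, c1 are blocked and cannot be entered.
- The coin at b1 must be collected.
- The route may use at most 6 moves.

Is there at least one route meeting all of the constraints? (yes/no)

One route that works: a1 → b1 → b2 → b3 → c3 → d3 → e3.

yes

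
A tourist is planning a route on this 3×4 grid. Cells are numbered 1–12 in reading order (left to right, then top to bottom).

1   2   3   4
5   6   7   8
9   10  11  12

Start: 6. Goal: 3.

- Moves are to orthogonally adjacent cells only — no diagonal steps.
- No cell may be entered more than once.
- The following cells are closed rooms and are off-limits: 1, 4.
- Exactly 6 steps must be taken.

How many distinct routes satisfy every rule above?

2

Need simple routes of exactly 6 moves from 6 to 3 (Manhattan distance 2, so 2 moves are spent on a detour and 2 undoing it).
Enumerating: 6 10 11 12 8 7 3 | 6 5 9 10 11 7 3.
That gives 2 routes.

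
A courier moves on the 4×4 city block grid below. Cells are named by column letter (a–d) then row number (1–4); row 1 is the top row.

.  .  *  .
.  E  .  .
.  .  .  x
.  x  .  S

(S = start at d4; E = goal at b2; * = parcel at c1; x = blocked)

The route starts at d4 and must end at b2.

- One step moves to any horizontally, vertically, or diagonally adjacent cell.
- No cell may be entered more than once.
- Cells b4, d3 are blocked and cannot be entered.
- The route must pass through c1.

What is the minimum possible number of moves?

4

Any route passes through c1 somewhere between d4 and b2. Summing Chebyshev distances along the two legs (d4 → c1 → b2) gives a lower bound of 3 + 1 = 4 moves.
A route of 4 moves achieves this: d4 → c3 → c2 → c1 → b2.
Since 4 matches the lower bound, it is optimal.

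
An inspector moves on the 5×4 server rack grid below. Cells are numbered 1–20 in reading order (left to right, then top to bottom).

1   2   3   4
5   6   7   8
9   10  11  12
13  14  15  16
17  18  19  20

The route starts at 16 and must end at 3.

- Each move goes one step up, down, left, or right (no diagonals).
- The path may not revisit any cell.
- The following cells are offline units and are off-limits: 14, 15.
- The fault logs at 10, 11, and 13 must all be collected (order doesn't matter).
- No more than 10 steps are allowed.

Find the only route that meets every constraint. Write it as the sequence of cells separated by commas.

Any route must reach 10, 11, and 13 and still end at 3 within 10 moves, so the order of the required stops is forced.
Route from 16: down 1 to 20, left 3 to 17, up 2 to 9, right 2 to 11, up 2 to 3 — 10 moves in all.
Check: all required cells visited; 10 ≤ 10 moves.

16, 20, 19, 18, 17, 13, 9, 10, 11, 7, 3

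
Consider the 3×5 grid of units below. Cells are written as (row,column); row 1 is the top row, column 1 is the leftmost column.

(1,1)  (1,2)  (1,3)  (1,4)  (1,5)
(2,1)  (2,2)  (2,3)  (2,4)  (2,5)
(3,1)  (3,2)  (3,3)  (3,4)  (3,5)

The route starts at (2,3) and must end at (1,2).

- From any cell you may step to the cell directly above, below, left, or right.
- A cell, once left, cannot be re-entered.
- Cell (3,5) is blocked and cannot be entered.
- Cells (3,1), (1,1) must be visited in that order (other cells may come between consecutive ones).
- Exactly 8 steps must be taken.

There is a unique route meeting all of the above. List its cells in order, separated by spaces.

The waypoints must appear in the order (3,1), (1,1), with no cell reused.
Route from (2,3): right 1 to (2,4), down 1 to (3,4), left 3 to (3,1), up 2 to (1,1), right 1 to (1,2) — 8 moves in all.
Check: order respected ((3,1) at step 5, (1,1) at step 7); 8 moves as required.

(2,3) (2,4) (3,4) (3,3) (3,2) (3,1) (2,1) (1,1) (1,2)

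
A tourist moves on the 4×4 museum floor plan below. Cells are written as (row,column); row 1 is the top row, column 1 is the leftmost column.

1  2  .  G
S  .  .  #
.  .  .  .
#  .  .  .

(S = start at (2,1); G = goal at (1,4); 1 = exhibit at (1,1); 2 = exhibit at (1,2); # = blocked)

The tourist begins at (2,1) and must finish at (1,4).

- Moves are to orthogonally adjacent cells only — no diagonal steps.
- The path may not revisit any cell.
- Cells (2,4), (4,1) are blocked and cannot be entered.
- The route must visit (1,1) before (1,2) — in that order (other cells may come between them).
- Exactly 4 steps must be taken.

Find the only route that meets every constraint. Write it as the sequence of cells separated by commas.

The waypoints must appear in the order (1,1), (1,2), with no cell reused.
Route from (2,1): up 1 to (1,1), right 3 to (1,4) — 4 moves in all.
Check: order respected (1 at step 1, 2 at step 2); 4 moves as required.

(2,1), (1,1), (1,2), (1,3), (1,4)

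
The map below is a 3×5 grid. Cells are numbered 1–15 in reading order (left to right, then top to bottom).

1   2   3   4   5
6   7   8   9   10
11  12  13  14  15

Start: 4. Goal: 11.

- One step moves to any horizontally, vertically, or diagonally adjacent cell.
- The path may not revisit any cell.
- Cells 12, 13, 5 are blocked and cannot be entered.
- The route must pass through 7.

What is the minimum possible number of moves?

3

Any route passes through 7 somewhere between 4 and 11. Summing Chebyshev distances along the two legs (4 → 7 → 11) gives a lower bound of 2 + 1 = 3 moves.
A route of 3 moves achieves this: 4 → 3 → 7 → 11.
Since 3 matches the lower bound, it is optimal.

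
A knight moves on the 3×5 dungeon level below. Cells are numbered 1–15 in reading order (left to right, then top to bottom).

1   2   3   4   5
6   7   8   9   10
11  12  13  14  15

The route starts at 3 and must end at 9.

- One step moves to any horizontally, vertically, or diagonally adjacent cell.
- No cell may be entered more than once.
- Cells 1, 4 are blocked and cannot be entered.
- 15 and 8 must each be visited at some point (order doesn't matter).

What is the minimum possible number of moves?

Any route passes through 15 and 8 in some order between 3 and 9. Summing Chebyshev distances along each leg and taking the cheapest ordering (3 → 8 → 15 → 9) gives a lower bound of 1 + 2 + 1 = 4 moves.
A route of 4 moves achieves this: 3 → 8 → 14 → 15 → 9.
Since 4 matches the lower bound, it is optimal.

4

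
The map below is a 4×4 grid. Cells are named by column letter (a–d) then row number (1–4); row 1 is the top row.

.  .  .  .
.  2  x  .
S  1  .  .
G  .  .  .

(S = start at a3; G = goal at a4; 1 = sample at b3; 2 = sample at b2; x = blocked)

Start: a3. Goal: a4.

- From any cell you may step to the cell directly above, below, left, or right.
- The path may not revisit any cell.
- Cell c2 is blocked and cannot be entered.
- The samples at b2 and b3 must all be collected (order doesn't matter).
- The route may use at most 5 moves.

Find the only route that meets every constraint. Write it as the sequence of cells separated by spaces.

The budget equals the shortest possible length, so every move has to be on a shortest route through the required cells.
Route from a3: up to a2, right to b2, 2× down (reaching b4), left to a4 — 5 moves in all.
Check: all required cells visited; 5 ≤ 5 moves.

a3 a2 b2 b3 b4 a4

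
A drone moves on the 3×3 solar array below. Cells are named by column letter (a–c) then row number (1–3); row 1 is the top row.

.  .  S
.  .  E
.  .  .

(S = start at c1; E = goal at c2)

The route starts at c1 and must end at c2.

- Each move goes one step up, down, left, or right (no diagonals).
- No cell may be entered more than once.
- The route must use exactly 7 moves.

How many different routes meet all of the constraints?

Need simple routes of exactly 7 moves from c1 to c2 (Manhattan distance 1, so 3 moves are spent on a detour and 3 undoing it).
Enumerating: c1 b1 b2 a2 a3 b3 c3 c2 | c1 b1 a1 a2 a3 b3 b2 c2 | c1 b1 a1 a2 a3 b3 c3 c2 | c1 b1 a1 a2 b2 b3 c3 c2.
That gives 4 routes.

4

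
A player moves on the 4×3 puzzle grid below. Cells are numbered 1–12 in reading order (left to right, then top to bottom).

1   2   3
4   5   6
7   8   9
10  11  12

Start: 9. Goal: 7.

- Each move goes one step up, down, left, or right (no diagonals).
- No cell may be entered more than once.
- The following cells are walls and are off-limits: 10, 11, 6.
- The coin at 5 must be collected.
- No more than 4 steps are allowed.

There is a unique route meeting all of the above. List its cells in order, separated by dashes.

9 - 8 - 5 - 4 - 7

Any route must reach 5 and still end at 7 within 4 moves, so the order of the required stops is forced.
Route from 9: left to 8, up to 5, left to 4, down to 7 — 4 moves in all.
Check: all required cells visited; 4 ≤ 4 moves.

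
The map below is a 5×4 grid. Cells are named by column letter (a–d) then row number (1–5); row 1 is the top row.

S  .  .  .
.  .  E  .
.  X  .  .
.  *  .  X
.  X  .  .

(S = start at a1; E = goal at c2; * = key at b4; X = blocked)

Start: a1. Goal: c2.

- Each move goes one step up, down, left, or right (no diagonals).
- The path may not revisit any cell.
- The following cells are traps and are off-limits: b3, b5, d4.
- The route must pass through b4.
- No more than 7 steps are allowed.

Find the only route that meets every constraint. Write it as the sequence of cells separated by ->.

a1 -> a2 -> a3 -> a4 -> b4 -> c4 -> c3 -> c2

The budget equals the shortest possible length, so every move has to be on a shortest route through the required cells.
Route from a1: down 3 to a4, right 2 to c4, up 2 to c2 — 7 moves in all.
Check: all required cells visited; 7 ≤ 7 moves.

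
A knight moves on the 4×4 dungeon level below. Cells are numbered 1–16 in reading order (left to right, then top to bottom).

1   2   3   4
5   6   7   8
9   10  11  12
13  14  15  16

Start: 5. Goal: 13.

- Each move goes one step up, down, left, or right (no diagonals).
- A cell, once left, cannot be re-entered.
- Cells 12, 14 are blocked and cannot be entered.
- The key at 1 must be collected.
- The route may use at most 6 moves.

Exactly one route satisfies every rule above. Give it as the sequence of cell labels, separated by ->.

The budget equals the shortest possible length, so every move has to be on a shortest route through the required cells.
Route from 5: up 1 to 1, right 1 to 2, down 2 to 10, left 1 to 9, down 1 to 13 — 6 moves in all.
Check: all required cells visited; 6 ≤ 6 moves.

5 -> 1 -> 2 -> 6 -> 10 -> 9 -> 13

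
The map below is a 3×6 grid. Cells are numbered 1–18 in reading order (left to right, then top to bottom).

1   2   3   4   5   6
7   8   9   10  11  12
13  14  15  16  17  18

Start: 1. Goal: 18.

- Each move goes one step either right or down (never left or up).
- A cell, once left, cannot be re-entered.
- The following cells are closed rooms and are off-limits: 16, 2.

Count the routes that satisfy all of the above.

A right/down-only route from 1 to 18 makes exactly 2 down-moves and 5 right-moves in some order.
With no other constraints that would be C(7,2) = 21 routes.
Subtract routes through each blocked cell (inclusion–exclusion for overlaps): − through 2: 15 − through 16: 10 + through 2&16: 6 → 2.
That gives 2 routes.

2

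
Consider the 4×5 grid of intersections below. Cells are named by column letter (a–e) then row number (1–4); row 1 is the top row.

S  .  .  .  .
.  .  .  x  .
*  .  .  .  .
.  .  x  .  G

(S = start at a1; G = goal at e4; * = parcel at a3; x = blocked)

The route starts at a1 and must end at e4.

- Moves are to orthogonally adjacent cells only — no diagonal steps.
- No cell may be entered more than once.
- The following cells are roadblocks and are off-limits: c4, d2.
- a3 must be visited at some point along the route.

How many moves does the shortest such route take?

Any route passes through a3 somewhere between a1 and e4. Summing Manhattan distances along the two legs (a1 → a3 → e4) gives a lower bound of 2 + 5 = 7 moves.
A route of 7 moves achieves this: a1 → a2 → a3 → b3 → c3 → d3 → d4 → e4.
Since 7 matches the lower bound, it is optimal.

7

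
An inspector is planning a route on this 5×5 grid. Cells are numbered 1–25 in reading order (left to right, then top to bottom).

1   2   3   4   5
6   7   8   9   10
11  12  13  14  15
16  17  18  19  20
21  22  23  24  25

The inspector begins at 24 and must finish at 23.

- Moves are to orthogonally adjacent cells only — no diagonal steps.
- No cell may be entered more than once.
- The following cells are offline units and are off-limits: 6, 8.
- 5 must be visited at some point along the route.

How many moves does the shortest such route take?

11

Any route passes through 5 somewhere between 24 and 23. Summing Manhattan distances along the two legs (24 → 5 → 23) gives a lower bound of 5 + 6 = 11 moves.
A route of 11 moves achieves this: 24 → 19 → 20 → 15 → 10 → 5 → 4 → 9 → 14 → 13 → 18 → 23.
Since 11 matches the lower bound, it is optimal.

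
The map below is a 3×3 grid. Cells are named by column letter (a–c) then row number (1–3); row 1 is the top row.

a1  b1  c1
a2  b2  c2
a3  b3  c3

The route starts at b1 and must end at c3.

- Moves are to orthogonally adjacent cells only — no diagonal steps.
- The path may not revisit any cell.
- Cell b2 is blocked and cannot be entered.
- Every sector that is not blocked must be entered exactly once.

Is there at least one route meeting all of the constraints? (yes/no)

no

Exhausting the options from b1, every branch either dead-ends against blocked cells, would have to re-enter a cell already used, or reaches the goal with a constraint still unmet.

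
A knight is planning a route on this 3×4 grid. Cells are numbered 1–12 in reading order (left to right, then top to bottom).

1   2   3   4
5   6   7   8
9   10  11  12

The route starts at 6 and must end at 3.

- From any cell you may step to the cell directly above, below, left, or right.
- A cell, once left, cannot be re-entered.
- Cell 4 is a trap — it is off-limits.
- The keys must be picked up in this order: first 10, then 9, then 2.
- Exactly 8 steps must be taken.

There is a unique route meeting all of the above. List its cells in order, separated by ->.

6 -> 7 -> 11 -> 10 -> 9 -> 5 -> 1 -> 2 -> 3

The waypoints must appear in the order 10, 9, 2, with no cell reused.
Route from 6: right 1 to 7, down 1 to 11, left 2 to 9, up 2 to 1, right 2 to 3 — 8 moves in all.
Check: order respected (10 at step 3, 9 at step 4, 2 at step 7); 8 moves as required.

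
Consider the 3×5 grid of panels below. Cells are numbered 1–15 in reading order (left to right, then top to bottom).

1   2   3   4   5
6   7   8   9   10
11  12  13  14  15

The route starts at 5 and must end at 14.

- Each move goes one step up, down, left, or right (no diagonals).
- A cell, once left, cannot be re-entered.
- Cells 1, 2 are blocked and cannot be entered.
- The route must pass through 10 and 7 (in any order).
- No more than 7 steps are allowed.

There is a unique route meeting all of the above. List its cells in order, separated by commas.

5, 10, 9, 8, 7, 12, 13, 14

Any route must reach 10 and 7 and still end at 14 within 7 moves, so the order of the required stops is forced.
Route from 5: down to 10, 3× left (reaching 7), down to 12, 2× right (reaching 14) — 7 moves in all.
Check: all required cells visited; 7 ≤ 7 moves.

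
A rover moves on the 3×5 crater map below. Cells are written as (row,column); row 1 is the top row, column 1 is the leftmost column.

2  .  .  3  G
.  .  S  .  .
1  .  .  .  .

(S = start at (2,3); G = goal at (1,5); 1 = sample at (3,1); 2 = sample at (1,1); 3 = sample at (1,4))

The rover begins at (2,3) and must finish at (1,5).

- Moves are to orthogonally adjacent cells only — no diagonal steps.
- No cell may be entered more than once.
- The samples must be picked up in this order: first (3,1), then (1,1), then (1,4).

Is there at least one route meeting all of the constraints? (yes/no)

yes

One route that works: (2,3) → (3,3) → (3,2) → (3,1) → (2,1) → (1,1) → (1,2) → (1,3) → (1,4) → (1,5).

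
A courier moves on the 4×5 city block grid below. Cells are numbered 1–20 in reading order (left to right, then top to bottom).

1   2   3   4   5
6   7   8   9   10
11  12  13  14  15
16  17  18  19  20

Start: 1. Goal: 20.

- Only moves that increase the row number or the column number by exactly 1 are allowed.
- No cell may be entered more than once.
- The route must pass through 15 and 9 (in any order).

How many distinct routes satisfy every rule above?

8

A right/down-only route from 1 to 20 makes exactly 3 down-moves and 4 right-moves in some order.
With no other constraints that would be C(7,3) = 35 routes.
A monotone route can only reach the required cells in the order 9, 15, so split there and multiply the segment counts: 1→9: 4; 9→15: 2; 15→20: 1; product = 8.
That gives 8 routes.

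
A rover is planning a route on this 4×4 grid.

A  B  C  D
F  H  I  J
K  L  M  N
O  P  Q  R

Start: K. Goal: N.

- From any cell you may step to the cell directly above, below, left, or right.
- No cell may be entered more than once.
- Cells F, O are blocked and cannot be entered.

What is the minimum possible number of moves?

3

The Manhattan distance from K to N is |3−3| + |1−4| = 3, so at least 3 moves are needed.
A route of 3 moves achieves this: K → L → M → N.
Since 3 matches the lower bound, it is optimal.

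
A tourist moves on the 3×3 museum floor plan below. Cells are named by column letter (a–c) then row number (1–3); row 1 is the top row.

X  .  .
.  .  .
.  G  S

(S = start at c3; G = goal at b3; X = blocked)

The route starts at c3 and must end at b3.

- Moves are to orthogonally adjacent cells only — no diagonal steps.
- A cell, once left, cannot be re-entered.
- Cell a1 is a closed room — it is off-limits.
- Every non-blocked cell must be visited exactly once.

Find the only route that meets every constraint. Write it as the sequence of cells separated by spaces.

c3 c2 c1 b1 b2 a2 a3 b3

Need to visit all 8 open cells exactly once, starting at c3 and ending at b3.
Route from c3: 2× up (reaching c1), left to b1, down to b2, left to a2, down to a3, right to b3 — 7 moves in all.
Check: all 8 open cells covered.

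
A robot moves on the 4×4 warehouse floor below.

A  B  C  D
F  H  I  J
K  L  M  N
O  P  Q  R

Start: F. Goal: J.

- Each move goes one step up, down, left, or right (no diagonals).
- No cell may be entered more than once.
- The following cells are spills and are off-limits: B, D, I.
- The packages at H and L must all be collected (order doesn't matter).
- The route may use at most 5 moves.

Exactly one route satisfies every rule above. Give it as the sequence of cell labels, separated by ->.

The 5-move cap with required stops at H, L leaves no slack for detours.
Route from F: right 1 to H, down 1 to L, right 2 to N, up 1 to J — 5 moves in all.
Check: all required cells visited; 5 ≤ 5 moves.

F -> H -> L -> M -> N -> J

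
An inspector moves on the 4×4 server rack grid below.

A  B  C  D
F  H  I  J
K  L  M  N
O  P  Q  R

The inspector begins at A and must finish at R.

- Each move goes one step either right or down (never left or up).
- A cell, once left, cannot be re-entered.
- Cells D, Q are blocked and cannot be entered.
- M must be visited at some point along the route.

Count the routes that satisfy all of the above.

A right/down-only route from A to R makes exactly 3 down-moves and 3 right-moves in some order.
With no other constraints that would be C(6,3) = 20 routes.
Split at M and multiply the segment counts (each segment already excludes blocked cells): A→M: 6; M→R: 1; product = 6.
That gives 6 routes.

6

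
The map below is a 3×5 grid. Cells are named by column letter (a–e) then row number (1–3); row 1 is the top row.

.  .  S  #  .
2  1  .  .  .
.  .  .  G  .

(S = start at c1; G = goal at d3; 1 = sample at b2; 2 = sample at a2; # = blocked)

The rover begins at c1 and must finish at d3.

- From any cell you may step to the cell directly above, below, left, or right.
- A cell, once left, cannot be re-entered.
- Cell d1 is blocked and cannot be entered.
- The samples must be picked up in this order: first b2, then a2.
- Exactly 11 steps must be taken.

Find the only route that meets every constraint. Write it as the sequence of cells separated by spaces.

c1 b1 b2 a2 a3 b3 c3 c2 d2 e2 e3 d3

The waypoints must appear in the order b2, a2, with no cell reused.
Route from c1: left to b1, down to b2, left to a2, down to a3, 2× right (reaching c3), up to c2, 2× right (reaching e2), down to e3, left to d3 — 11 moves in all.
Check: order respected (1 at step 2, 2 at step 3); 11 moves as required.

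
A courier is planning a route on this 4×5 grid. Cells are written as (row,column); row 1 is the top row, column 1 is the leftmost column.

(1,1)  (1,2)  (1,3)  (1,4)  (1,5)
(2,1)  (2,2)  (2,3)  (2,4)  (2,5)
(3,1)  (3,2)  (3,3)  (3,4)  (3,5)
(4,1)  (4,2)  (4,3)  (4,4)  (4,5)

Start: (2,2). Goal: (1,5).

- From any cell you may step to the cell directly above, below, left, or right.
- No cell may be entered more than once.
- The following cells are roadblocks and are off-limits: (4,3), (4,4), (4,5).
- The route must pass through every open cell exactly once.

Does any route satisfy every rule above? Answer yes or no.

yes

One route that works: (2,2) → (1,2) → (1,1) → (2,1) → (3,1) → (4,1) → (4,2) → (3,2) → (3,3) → (2,3) → (1,3) → (1,4) → (2,4) → (3,4) → (3,5) → (2,5) → (1,5).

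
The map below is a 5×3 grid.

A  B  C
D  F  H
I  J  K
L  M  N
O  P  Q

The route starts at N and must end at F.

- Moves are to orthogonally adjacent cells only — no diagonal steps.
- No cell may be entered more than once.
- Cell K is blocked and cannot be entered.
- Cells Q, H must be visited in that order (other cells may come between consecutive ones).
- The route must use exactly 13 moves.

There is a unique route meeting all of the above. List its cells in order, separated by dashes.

N - Q - P - O - L - M - J - I - D - A - B - C - H - F

The waypoints must appear in the order Q, H, with no cell reused.
Route from N: down 1 to Q, left 2 to O, up 1 to L, right 1 to M, up 1 to J, left 1 to I, up 2 to A, right 2 to C, down 1 to H, left 1 to F — 13 moves in all.
Check: order respected (Q at step 1, H at step 12); 13 moves as required.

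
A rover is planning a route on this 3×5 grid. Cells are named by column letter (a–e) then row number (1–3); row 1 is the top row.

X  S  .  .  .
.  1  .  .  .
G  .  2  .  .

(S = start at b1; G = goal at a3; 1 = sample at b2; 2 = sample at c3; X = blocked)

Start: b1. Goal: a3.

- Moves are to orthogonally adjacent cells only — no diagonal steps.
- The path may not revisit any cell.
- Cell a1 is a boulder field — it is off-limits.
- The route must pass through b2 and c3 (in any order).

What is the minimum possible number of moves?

Any route passes through b2 and c3 in some order between b1 and a3. Summing Manhattan distances along each leg and taking the cheapest ordering (b1 → b2 → c3 → a3) gives a lower bound of 1 + 2 + 2 = 5 moves.
A route of 5 moves achieves this: b1 → b2 → c2 → c3 → b3 → a3.
Since 5 matches the lower bound, it is optimal.

5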